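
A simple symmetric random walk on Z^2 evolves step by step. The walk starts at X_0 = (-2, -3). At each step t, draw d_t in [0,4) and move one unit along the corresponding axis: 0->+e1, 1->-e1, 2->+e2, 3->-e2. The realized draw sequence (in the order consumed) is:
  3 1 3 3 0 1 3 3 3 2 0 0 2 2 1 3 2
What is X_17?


t=0: X=(-2, -3), d=3 → -e2, X_1=(-2, -4)
t=1: X=(-2, -4), d=1 → -e1, X_2=(-3, -4)
t=2: X=(-3, -4), d=3 → -e2, X_3=(-3, -5)
t=3: X=(-3, -5), d=3 → -e2, X_4=(-3, -6)
t=4: X=(-3, -6), d=0 → +e1, X_5=(-2, -6)
t=5: X=(-2, -6), d=1 → -e1, X_6=(-3, -6)
t=6: X=(-3, -6), d=3 → -e2, X_7=(-3, -7)
t=7: X=(-3, -7), d=3 → -e2, X_8=(-3, -8)
t=8: X=(-3, -8), d=3 → -e2, X_9=(-3, -9)
t=9: X=(-3, -9), d=2 → +e2, X_10=(-3, -8)
t=10: X=(-3, -8), d=0 → +e1, X_11=(-2, -8)
t=11: X=(-2, -8), d=0 → +e1, X_12=(-1, -8)
t=12: X=(-1, -8), d=2 → +e2, X_13=(-1, -7)
t=13: X=(-1, -7), d=2 → +e2, X_14=(-1, -6)
t=14: X=(-1, -6), d=1 → -e1, X_15=(-2, -6)
t=15: X=(-2, -6), d=3 → -e2, X_16=(-2, -7)
t=16: X=(-2, -7), d=2 → +e2, X_17=(-2, -6)

(-2, -6)


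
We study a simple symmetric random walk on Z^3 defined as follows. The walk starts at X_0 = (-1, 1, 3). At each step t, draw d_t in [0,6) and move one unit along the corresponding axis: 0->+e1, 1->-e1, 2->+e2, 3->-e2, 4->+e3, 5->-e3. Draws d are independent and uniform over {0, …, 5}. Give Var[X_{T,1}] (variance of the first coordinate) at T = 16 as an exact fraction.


Outcome values over d=0..5: [1, -1, 0, 0, 0, 0]
Σy = 0, Σy² = 2, M = 6
μ = 0/6 = 0,  σ² = 2/6 − (0)² = 1/3
Independent increments: Var[X_16] = 16·σ² = 16·(1/3) = 16/3

16/3


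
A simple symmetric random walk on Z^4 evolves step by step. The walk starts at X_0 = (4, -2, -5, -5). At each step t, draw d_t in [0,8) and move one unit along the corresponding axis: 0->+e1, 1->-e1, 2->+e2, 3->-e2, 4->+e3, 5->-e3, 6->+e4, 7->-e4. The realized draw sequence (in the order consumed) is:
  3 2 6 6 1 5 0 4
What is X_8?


t=0: X=(4, -2, -5, -5), d=3 → -e2, X_1=(4, -3, -5, -5)
t=1: X=(4, -3, -5, -5), d=2 → +e2, X_2=(4, -2, -5, -5)
t=2: X=(4, -2, -5, -5), d=6 → +e4, X_3=(4, -2, -5, -4)
t=3: X=(4, -2, -5, -4), d=6 → +e4, X_4=(4, -2, -5, -3)
t=4: X=(4, -2, -5, -3), d=1 → -e1, X_5=(3, -2, -5, -3)
t=5: X=(3, -2, -5, -3), d=5 → -e3, X_6=(3, -2, -6, -3)
t=6: X=(3, -2, -6, -3), d=0 → +e1, X_7=(4, -2, -6, -3)
t=7: X=(4, -2, -6, -3), d=4 → +e3, X_8=(4, -2, -5, -3)

(4, -2, -5, -3)


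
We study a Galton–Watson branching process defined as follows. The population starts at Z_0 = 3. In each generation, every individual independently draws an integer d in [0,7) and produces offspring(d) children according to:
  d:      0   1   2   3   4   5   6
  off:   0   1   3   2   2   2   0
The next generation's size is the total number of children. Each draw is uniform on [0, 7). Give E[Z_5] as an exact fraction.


300000/16807

Outcome values over d=0..6: [0, 1, 3, 2, 2, 2, 0]
Σy = 10, Σy² = 22, M = 7
μ = 10/7 = 10/7,  σ² = 22/7 − (10/7)² = 54/49
E[Z_0] = 3
E[Z_1] = 10/7·E[Z_0] = 30/7
E[Z_2] = 10/7·E[Z_1] = 300/49
E[Z_3] = 10/7·E[Z_2] = 3000/343
E[Z_4] = 10/7·E[Z_3] = 30000/2401
E[Z_5] = 10/7·E[Z_4] = 300000/16807


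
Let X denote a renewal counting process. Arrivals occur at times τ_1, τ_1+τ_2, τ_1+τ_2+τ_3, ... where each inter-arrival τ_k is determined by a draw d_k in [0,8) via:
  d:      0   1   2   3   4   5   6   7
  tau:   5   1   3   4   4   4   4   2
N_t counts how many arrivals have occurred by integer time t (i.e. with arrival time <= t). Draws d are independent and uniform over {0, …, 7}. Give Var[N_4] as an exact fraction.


Inter-arrival values over d=0..7: [5, 1, 3, 4, 4, 4, 4, 2]
Each d has probability 1/8, so the pmf of τ is: f(1) = 1/8, f(2) = 1/8, f(3) = 1/8, f(4) = 1/2, f(5) = 1/8
Let p_n(j) = P(N_n = j), with p_0 = [1]. Condition on τ_1: p_n(0) = P(τ > n), and for j >= 1, p_n(j) = Σ_{k<=n} f(k)·p_{n−k}(j−1)
p_1 = [7/8, 1/8]  (j = 0..1)
p_2 = [3/4, 15/64, 1/64]  (j = 0..2)
p_3 = [5/8, 21/64, 23/512, 1/512]  (j = 0..3)
p_4 = [1/8, 25/32, 11/128, 31/4096, 1/4096]  (j = 0..4)
E[N_4] = Σ j·p_4(j) = 4001/4096;  E[N_4²] = Σ j²·p_4(j) = 4903/4096
Var[N_4] = 4903/4096 − (4001/4096)² = 4074687/16777216

4074687/16777216


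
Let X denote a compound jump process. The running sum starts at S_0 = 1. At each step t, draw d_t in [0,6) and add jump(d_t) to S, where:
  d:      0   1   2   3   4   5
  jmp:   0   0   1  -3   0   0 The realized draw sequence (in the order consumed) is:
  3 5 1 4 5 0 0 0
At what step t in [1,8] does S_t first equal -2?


1

t=0: S=1, d=3, jump=-3, S_1=-2
t=1: S=-2, d=5, jump=0, S_2=-2
t=2: S=-2, d=1, jump=0, S_3=-2
t=3: S=-2, d=4, jump=0, S_4=-2
t=4: S=-2, d=5, jump=0, S_5=-2
t=5: S=-2, d=0, jump=0, S_6=-2
t=6: S=-2, d=0, jump=0, S_7=-2
t=7: S=-2, d=0, jump=0, S_8=-2


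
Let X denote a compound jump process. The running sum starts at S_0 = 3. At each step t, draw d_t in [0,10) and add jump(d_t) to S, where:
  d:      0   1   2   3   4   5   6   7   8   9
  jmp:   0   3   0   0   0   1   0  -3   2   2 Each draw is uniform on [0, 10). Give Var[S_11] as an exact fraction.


539/20

Outcome values over d=0..9: [0, 3, 0, 0, 0, 1, 0, -3, 2, 2]
Σy = 5, Σy² = 27, M = 10
μ = 5/10 = 1/2,  σ² = 27/10 − (1/2)² = 49/20
Independent increments: Var[S_11] = 11·σ² = 11·(49/20) = 539/20


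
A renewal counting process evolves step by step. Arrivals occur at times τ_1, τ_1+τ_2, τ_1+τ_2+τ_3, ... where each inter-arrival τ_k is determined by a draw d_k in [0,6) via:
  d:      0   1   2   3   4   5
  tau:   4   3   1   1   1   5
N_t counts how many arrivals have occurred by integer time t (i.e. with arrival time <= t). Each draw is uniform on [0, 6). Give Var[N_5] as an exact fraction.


Inter-arrival values over d=0..5: [4, 3, 1, 1, 1, 5]
Each d has probability 1/6, so the pmf of τ is: f(1) = 1/2, f(3) = 1/6, f(4) = 1/6, f(5) = 1/6
Let p_n(j) = P(N_n = j), with p_0 = [1]. Condition on τ_1: p_n(0) = P(τ > n), and for j >= 1, p_n(j) = Σ_{k<=n} f(k)·p_{n−k}(j−1)
p_1 = [1/2, 1/2]  (j = 0..1)
p_2 = [1/2, 1/4, 1/4]  (j = 0..2)
p_3 = [1/3, 5/12, 1/8, 1/8]  (j = 0..3)
p_4 = [1/6, 5/12, 7/24, 1/16, 1/16]  (j = 0..4)
p_5 = [0, 5/12, 1/3, 3/16, 1/32, 1/32]  (j = 0..5)
E[N_5] = Σ j·p_5(j) = 185/96;  E[N_5²] = Σ j²·p_5(j) = 151/32
Var[N_5] = 151/32 − (185/96)² = 9263/9216

9263/9216


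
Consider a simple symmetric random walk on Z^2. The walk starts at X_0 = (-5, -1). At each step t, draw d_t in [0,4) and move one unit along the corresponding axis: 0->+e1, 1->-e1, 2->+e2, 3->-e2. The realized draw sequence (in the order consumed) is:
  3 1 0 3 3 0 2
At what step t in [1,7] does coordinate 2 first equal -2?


1

t=0: X=(-5, -1), d=3 → -e2, X_1=(-5, -2)
t=1: X=(-5, -2), d=1 → -e1, X_2=(-6, -2)
t=2: X=(-6, -2), d=0 → +e1, X_3=(-5, -2)
t=3: X=(-5, -2), d=3 → -e2, X_4=(-5, -3)
t=4: X=(-5, -3), d=3 → -e2, X_5=(-5, -4)
t=5: X=(-5, -4), d=0 → +e1, X_6=(-4, -4)
t=6: X=(-4, -4), d=2 → +e2, X_7=(-4, -3)


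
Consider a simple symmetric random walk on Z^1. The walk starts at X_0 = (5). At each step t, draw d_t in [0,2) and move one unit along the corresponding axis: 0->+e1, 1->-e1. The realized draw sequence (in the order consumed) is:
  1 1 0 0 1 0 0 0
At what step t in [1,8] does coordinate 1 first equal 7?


8

t=0: X=(5), d=1 → -e1, X_1=(4)
t=1: X=(4), d=1 → -e1, X_2=(3)
t=2: X=(3), d=0 → +e1, X_3=(4)
t=3: X=(4), d=0 → +e1, X_4=(5)
t=4: X=(5), d=1 → -e1, X_5=(4)
t=5: X=(4), d=0 → +e1, X_6=(5)
t=6: X=(5), d=0 → +e1, X_7=(6)
t=7: X=(6), d=0 → +e1, X_8=(7)


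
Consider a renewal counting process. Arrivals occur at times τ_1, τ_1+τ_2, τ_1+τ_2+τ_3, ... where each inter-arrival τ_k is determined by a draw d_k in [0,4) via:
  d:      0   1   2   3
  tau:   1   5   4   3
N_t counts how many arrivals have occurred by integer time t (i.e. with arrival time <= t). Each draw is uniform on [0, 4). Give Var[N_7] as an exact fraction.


187396007/268435456

Inter-arrival values over d=0..3: [1, 5, 4, 3]
Each d has probability 1/4, so the pmf of τ is: f(1) = 1/4, f(3) = 1/4, f(4) = 1/4, f(5) = 1/4
Let p_n(j) = P(N_n = j), with p_0 = [1]. Condition on τ_1: p_n(0) = P(τ > n), and for j >= 1, p_n(j) = Σ_{k<=n} f(k)·p_{n−k}(j−1)
p_1 = [3/4, 1/4]  (j = 0..1)
p_2 = [3/4, 3/16, 1/16]  (j = 0..2)
p_3 = [1/2, 7/16, 3/64, 1/64]  (j = 0..3)
p_4 = [1/4, 9/16, 11/64, 3/256, 1/256]  (j = 0..4)
p_5 = [0, 11/16, 1/4, 15/256, 3/1024, 1/1024]  (j = 0..5)
p_6 = [0, 1/2, 25/64, 23/256, 19/1024, 3/4096, 1/4096]  (j = 0..6)
p_7 = [0, 3/8, 27/64, 43/256, 15/512, 23/4096, 3/16384, 1/16384]  (j = 0..7)
E[N_7] = Σ j·p_7(j) = 30629/16384;  E[N_7²] = Σ j²·p_7(j) = 68697/16384
Var[N_7] = 68697/16384 − (30629/16384)² = 187396007/268435456


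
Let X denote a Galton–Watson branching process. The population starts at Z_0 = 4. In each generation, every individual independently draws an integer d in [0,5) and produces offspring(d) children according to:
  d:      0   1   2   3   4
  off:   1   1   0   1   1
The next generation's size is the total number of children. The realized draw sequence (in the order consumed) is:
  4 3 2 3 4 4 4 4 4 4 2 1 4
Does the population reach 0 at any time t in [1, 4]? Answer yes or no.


gen 0: Z_0=4, draws=[4, 3, 2, 3], offspring=[1, 1, 0, 1], Z_1=3
gen 1: Z_1=3, draws=[4, 4, 4], offspring=[1, 1, 1], Z_2=3
gen 2: Z_2=3, draws=[4, 4, 4], offspring=[1, 1, 1], Z_3=3
gen 3: Z_3=3, draws=[2, 1, 4], offspring=[0, 1, 1], Z_4=2

no


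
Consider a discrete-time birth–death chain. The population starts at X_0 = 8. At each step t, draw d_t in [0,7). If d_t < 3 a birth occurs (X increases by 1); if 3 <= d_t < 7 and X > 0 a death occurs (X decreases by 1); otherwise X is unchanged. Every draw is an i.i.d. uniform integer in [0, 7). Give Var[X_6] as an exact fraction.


X can drop by at most 1 per step and X_0 = 8 > T = 6, so X_t >= 8 − t >= 2 > 0 for every t <= 6: the floor at 0 (the 'and X > 0' condition) never binds. Hence X_6 = X_0 + Σ_{t<6} Y_t with i.i.d. increments Y_t = y(d_t) ∈ {+1, −1, 0}.
Outcome values over d=0..6: [1, 1, 1, -1, -1, -1, -1]
Σy = -1, Σy² = 7, M = 7
μ = -1/7 = -1/7,  σ² = 7/7 − (-1/7)² = 48/49
Independent increments: Var[X_6] = 6·σ² = 6·(48/49) = 288/49

288/49


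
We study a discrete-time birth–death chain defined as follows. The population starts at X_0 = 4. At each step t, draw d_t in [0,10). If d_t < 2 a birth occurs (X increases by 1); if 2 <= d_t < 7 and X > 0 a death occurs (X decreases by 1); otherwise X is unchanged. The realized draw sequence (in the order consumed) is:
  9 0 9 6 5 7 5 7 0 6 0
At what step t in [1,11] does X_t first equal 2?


7

t=0: X=4, d=9 → hold, X_1=4
t=1: X=4, d=0 → birth, X_2=5
t=2: X=5, d=9 → hold, X_3=5
t=3: X=5, d=6 → death, X_4=4
t=4: X=4, d=5 → death, X_5=3
t=5: X=3, d=7 → hold, X_6=3
t=6: X=3, d=5 → death, X_7=2
t=7: X=2, d=7 → hold, X_8=2
t=8: X=2, d=0 → birth, X_9=3
t=9: X=3, d=6 → death, X_10=2
t=10: X=2, d=0 → birth, X_11=3


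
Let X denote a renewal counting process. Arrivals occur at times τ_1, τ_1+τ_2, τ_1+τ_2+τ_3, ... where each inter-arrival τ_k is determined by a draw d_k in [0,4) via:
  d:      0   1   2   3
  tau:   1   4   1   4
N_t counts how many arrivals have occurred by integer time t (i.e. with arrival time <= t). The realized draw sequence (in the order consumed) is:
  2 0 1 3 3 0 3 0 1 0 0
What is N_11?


4

draw d_1=2: τ_1=1, arrival time A_1=1
draw d_2=0: τ_2=1, arrival time A_2=2
draw d_3=1: τ_3=4, arrival time A_3=6
draw d_4=3: τ_4=4, arrival time A_4=10
draw d_5=3: τ_5=4, arrival time A_5=14
draw d_6=0: τ_6=1, arrival time A_6=15
draw d_7=3: τ_7=4, arrival time A_7=19
draw d_8=0: τ_8=1, arrival time A_8=20
draw d_9=1: τ_9=4, arrival time A_9=24
draw d_10=0: τ_10=1, arrival time A_10=25
draw d_11=0: τ_11=1, arrival time A_11=26
N_t over t=0..11: 0:0 1:1 2:2 3:2 4:2 5:2 6:3 7:3 8:3 9:3 10:4 11:4


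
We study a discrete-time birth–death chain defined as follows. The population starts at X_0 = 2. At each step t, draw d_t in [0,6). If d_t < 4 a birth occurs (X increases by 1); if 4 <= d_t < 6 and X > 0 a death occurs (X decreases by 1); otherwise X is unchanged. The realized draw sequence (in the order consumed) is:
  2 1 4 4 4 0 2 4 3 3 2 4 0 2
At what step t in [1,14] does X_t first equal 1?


t=0: X=2, d=2 → birth, X_1=3
t=1: X=3, d=1 → birth, X_2=4
t=2: X=4, d=4 → death, X_3=3
t=3: X=3, d=4 → death, X_4=2
t=4: X=2, d=4 → death, X_5=1
t=5: X=1, d=0 → birth, X_6=2
t=6: X=2, d=2 → birth, X_7=3
t=7: X=3, d=4 → death, X_8=2
t=8: X=2, d=3 → birth, X_9=3
t=9: X=3, d=3 → birth, X_10=4
t=10: X=4, d=2 → birth, X_11=5
t=11: X=5, d=4 → death, X_12=4
t=12: X=4, d=0 → birth, X_13=5
t=13: X=5, d=2 → birth, X_14=6

5


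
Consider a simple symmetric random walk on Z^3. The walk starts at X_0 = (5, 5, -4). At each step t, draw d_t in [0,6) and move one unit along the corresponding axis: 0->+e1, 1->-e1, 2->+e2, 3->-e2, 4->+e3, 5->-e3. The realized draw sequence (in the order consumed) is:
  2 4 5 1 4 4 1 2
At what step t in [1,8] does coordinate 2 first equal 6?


t=0: X=(5, 5, -4), d=2 → +e2, X_1=(5, 6, -4)
t=1: X=(5, 6, -4), d=4 → +e3, X_2=(5, 6, -3)
t=2: X=(5, 6, -3), d=5 → -e3, X_3=(5, 6, -4)
t=3: X=(5, 6, -4), d=1 → -e1, X_4=(4, 6, -4)
t=4: X=(4, 6, -4), d=4 → +e3, X_5=(4, 6, -3)
t=5: X=(4, 6, -3), d=4 → +e3, X_6=(4, 6, -2)
t=6: X=(4, 6, -2), d=1 → -e1, X_7=(3, 6, -2)
t=7: X=(3, 6, -2), d=2 → +e2, X_8=(3, 7, -2)

1


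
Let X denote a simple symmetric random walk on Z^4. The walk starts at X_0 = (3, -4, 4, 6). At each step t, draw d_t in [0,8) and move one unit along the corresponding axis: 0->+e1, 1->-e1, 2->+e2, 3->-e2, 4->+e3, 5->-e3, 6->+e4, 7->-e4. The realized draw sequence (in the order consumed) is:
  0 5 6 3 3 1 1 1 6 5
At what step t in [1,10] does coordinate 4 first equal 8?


9

t=0: X=(3, -4, 4, 6), d=0 → +e1, X_1=(4, -4, 4, 6)
t=1: X=(4, -4, 4, 6), d=5 → -e3, X_2=(4, -4, 3, 6)
t=2: X=(4, -4, 3, 6), d=6 → +e4, X_3=(4, -4, 3, 7)
t=3: X=(4, -4, 3, 7), d=3 → -e2, X_4=(4, -5, 3, 7)
t=4: X=(4, -5, 3, 7), d=3 → -e2, X_5=(4, -6, 3, 7)
t=5: X=(4, -6, 3, 7), d=1 → -e1, X_6=(3, -6, 3, 7)
t=6: X=(3, -6, 3, 7), d=1 → -e1, X_7=(2, -6, 3, 7)
t=7: X=(2, -6, 3, 7), d=1 → -e1, X_8=(1, -6, 3, 7)
t=8: X=(1, -6, 3, 7), d=6 → +e4, X_9=(1, -6, 3, 8)
t=9: X=(1, -6, 3, 8), d=5 → -e3, X_10=(1, -6, 2, 8)


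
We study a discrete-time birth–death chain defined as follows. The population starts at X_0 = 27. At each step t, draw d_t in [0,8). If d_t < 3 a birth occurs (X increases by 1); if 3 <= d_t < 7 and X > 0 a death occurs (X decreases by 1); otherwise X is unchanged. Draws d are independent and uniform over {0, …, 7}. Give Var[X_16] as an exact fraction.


55/4

X can drop by at most 1 per step and X_0 = 27 > T = 16, so X_t >= 27 − t >= 11 > 0 for every t <= 16: the floor at 0 (the 'and X > 0' condition) never binds. Hence X_16 = X_0 + Σ_{t<16} Y_t with i.i.d. increments Y_t = y(d_t) ∈ {+1, −1, 0}.
Outcome values over d=0..7: [1, 1, 1, -1, -1, -1, -1, 0]
Σy = -1, Σy² = 7, M = 8
μ = -1/8 = -1/8,  σ² = 7/8 − (-1/8)² = 55/64
Independent increments: Var[X_16] = 16·σ² = 16·(55/64) = 55/4


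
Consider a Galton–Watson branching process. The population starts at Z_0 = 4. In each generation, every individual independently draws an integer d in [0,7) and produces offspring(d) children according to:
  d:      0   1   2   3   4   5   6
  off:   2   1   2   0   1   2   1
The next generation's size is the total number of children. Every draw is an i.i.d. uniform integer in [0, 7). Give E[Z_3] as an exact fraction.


2916/343

Outcome values over d=0..6: [2, 1, 2, 0, 1, 2, 1]
Σy = 9, Σy² = 15, M = 7
μ = 9/7 = 9/7,  σ² = 15/7 − (9/7)² = 24/49
E[Z_0] = 4
E[Z_1] = 9/7·E[Z_0] = 36/7
E[Z_2] = 9/7·E[Z_1] = 324/49
E[Z_3] = 9/7·E[Z_2] = 2916/343


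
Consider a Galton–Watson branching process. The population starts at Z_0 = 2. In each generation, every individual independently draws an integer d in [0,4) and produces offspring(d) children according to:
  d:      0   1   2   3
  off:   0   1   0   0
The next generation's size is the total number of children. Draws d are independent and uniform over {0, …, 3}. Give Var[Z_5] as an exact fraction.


1023/524288

Outcome values over d=0..3: [0, 1, 0, 0]
Σy = 1, Σy² = 1, M = 4
μ = 1/4 = 1/4,  σ² = 1/4 − (1/4)² = 3/16
V_0 = 0, E_0 = 2
V_1 = 3/16·E_0 + (1/4)²·V_0 = 3/8;  E_1 = 1/2
V_2 = 3/16·E_1 + (1/4)²·V_1 = 15/128;  E_2 = 1/8
V_3 = 3/16·E_2 + (1/4)²·V_2 = 63/2048;  E_3 = 1/32
V_4 = 3/16·E_3 + (1/4)²·V_3 = 255/32768;  E_4 = 1/128
V_5 = 3/16·E_4 + (1/4)²·V_4 = 1023/524288;  E_5 = 1/512


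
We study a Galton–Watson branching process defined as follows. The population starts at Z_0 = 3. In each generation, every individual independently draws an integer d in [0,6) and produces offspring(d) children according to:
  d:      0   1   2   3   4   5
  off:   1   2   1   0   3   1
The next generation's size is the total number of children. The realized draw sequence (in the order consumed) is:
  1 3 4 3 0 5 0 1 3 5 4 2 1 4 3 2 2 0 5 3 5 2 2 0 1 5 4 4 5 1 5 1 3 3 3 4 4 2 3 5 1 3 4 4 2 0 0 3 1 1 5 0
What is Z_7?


gen 0: Z_0=3, draws=[1, 3, 4], offspring=[2, 0, 3], Z_1=5
gen 1: Z_1=5, draws=[3, 0, 5, 0, 1], offspring=[0, 1, 1, 1, 2], Z_2=5
gen 2: Z_2=5, draws=[3, 5, 4, 2, 1], offspring=[0, 1, 3, 1, 2], Z_3=7
gen 3: Z_3=7, draws=[4, 3, 2, 2, 0, 5, 3], offspring=[3, 0, 1, 1, 1, 1, 0], Z_4=7
gen 4: Z_4=7, draws=[5, 2, 2, 0, 1, 5, 4], offspring=[1, 1, 1, 1, 2, 1, 3], Z_5=10
gen 5: Z_5=10, draws=[4, 5, 1, 5, 1, 3, 3, 3, 4, 4], offspring=[3, 1, 2, 1, 2, 0, 0, 0, 3, 3], Z_6=15
gen 6: Z_6=15, draws=[2, 3, 5, 1, 3, 4, 4, 2, 0, 0, 3, 1, 1, 5, 0], offspring=[1, 0, 1, 2, 0, 3, 3, 1, 1, 1, 0, 2, 2, 1, 1], Z_7=19

19


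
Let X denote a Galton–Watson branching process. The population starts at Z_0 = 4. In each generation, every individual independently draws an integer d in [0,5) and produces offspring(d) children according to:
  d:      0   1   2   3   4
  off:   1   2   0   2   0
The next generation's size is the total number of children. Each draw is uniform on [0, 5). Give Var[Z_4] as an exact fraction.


Outcome values over d=0..4: [1, 2, 0, 2, 0]
Σy = 5, Σy² = 9, M = 5
μ = 5/5 = 1,  σ² = 9/5 − (1)² = 4/5
V_0 = 0, E_0 = 4
V_1 = 4/5·E_0 + (1)²·V_0 = 16/5;  E_1 = 4
V_2 = 4/5·E_1 + (1)²·V_1 = 32/5;  E_2 = 4
V_3 = 4/5·E_2 + (1)²·V_2 = 48/5;  E_3 = 4
V_4 = 4/5·E_3 + (1)²·V_3 = 64/5;  E_4 = 4

64/5


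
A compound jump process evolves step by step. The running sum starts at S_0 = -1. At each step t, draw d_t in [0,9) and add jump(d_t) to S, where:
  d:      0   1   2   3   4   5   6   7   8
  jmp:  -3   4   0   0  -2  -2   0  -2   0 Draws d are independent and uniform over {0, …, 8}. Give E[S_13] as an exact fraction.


Outcome values over d=0..8: [-3, 4, 0, 0, -2, -2, 0, -2, 0]
Σy = -5, Σy² = 37, M = 9
μ = -5/9 = -5/9,  σ² = 37/9 − (-5/9)² = 308/81
E[S_13] = -1 + 13·(-5/9) = -74/9

-74/9


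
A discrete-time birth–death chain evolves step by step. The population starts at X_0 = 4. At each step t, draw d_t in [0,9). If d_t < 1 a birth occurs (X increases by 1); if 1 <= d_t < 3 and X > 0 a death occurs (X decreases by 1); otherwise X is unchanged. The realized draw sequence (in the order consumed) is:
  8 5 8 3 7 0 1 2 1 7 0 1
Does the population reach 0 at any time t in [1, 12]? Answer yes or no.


t=0: X=4, d=8 → hold, X_1=4
t=1: X=4, d=5 → hold, X_2=4
t=2: X=4, d=8 → hold, X_3=4
t=3: X=4, d=3 → hold, X_4=4
t=4: X=4, d=7 → hold, X_5=4
t=5: X=4, d=0 → birth, X_6=5
t=6: X=5, d=1 → death, X_7=4
t=7: X=4, d=2 → death, X_8=3
t=8: X=3, d=1 → death, X_9=2
t=9: X=2, d=7 → hold, X_10=2
t=10: X=2, d=0 → birth, X_11=3
t=11: X=3, d=1 → death, X_12=2

no


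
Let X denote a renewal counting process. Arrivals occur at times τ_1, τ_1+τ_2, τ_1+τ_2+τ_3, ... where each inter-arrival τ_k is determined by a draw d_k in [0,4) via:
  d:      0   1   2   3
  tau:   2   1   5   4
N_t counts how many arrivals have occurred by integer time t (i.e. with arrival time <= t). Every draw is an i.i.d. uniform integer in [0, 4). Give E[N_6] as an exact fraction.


Inter-arrival values over d=0..3: [2, 1, 5, 4]
Each d has probability 1/4, so the pmf of τ is: f(1) = 1/4, f(2) = 1/4, f(4) = 1/4, f(5) = 1/4
Renewal equation for m(n) = E[N_n]: condition on τ_1 = k (if k <= n, one arrival plus a fresh copy on the remaining n−k steps): m(n) = F(n) + Σ_{k<=n} f(k)·m(n−k), where F(n) = P(τ <= n) and m(0) = 0
m(1) = F(1) = 1/4
m(2) = F(2) + f(1)·m(1) = 1/2 + 1/4·1/4 = 9/16
m(3) = F(3) + f(1)·m(2) + f(2)·m(1) = 1/2 + 1/4·9/16 + 1/4·1/4 = 45/64
m(4) = F(4) + f(1)·m(3) + f(2)·m(2) = 3/4 + 1/4·45/64 + 1/4·9/16 = 273/256
m(5) = F(5) + f(1)·m(4) + f(2)·m(3) + f(4)·m(1) = 1 + 1/4·273/256 + 1/4·45/64 + 1/4·1/4 = 1541/1024
m(6) = F(6) + f(1)·m(5) + f(2)·m(4) + f(4)·m(2) + f(5)·m(1) = 1 + 1/4·1541/1024 + 1/4·273/256 + 1/4·9/16 + 1/4·1/4 = 7561/4096
E[N_6] = m(6) = 7561/4096

7561/4096


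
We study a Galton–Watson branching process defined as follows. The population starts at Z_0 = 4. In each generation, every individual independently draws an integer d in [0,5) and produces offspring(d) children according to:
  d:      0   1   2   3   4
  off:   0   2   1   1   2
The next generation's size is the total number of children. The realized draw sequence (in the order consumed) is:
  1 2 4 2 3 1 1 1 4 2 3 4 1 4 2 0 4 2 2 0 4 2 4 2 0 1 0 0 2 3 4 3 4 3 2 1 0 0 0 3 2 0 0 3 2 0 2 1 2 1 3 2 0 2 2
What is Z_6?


gen 0: Z_0=4, draws=[1, 2, 4, 2], offspring=[2, 1, 2, 1], Z_1=6
gen 1: Z_1=6, draws=[3, 1, 1, 1, 4, 2], offspring=[1, 2, 2, 2, 2, 1], Z_2=10
gen 2: Z_2=10, draws=[3, 4, 1, 4, 2, 0, 4, 2, 2, 0], offspring=[1, 2, 2, 2, 1, 0, 2, 1, 1, 0], Z_3=12
gen 3: Z_3=12, draws=[4, 2, 4, 2, 0, 1, 0, 0, 2, 3, 4, 3], offspring=[2, 1, 2, 1, 0, 2, 0, 0, 1, 1, 2, 1], Z_4=13
gen 4: Z_4=13, draws=[4, 3, 2, 1, 0, 0, 0, 3, 2, 0, 0, 3, 2], offspring=[2, 1, 1, 2, 0, 0, 0, 1, 1, 0, 0, 1, 1], Z_5=10
gen 5: Z_5=10, draws=[0, 2, 1, 2, 1, 3, 2, 0, 2, 2], offspring=[0, 1, 2, 1, 2, 1, 1, 0, 1, 1], Z_6=10

10


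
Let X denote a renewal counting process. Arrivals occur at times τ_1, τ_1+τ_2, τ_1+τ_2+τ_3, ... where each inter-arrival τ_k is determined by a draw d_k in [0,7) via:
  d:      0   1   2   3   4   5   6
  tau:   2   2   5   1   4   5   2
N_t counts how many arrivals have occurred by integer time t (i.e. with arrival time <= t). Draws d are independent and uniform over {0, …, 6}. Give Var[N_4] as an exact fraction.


Inter-arrival values over d=0..6: [2, 2, 5, 1, 4, 5, 2]
Each d has probability 1/7, so the pmf of τ is: f(1) = 1/7, f(2) = 3/7, f(4) = 1/7, f(5) = 2/7
Let p_n(j) = P(N_n = j), with p_0 = [1]. Condition on τ_1: p_n(0) = P(τ > n), and for j >= 1, p_n(j) = Σ_{k<=n} f(k)·p_{n−k}(j−1)
p_1 = [6/7, 1/7]  (j = 0..1)
p_2 = [3/7, 27/49, 1/49]  (j = 0..2)
p_3 = [3/7, 3/7, 48/343, 1/343]  (j = 0..3)
p_4 = [2/7, 19/49, 102/343, 69/2401, 1/2401]  (j = 0..4)
E[N_4] = Σ j·p_4(j) = 2570/2401;  E[N_4²] = Σ j²·p_4(j) = 632/343
Var[N_4] = 632/343 − (2570/2401)² = 4017124/5764801

4017124/5764801


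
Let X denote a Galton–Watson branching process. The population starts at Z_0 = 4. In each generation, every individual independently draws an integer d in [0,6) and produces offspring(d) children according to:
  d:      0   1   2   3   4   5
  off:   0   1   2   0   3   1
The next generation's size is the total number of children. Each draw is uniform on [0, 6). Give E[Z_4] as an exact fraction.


Outcome values over d=0..5: [0, 1, 2, 0, 3, 1]
Σy = 7, Σy² = 15, M = 6
μ = 7/6 = 7/6,  σ² = 15/6 − (7/6)² = 41/36
E[Z_0] = 4
E[Z_1] = 7/6·E[Z_0] = 14/3
E[Z_2] = 7/6·E[Z_1] = 49/9
E[Z_3] = 7/6·E[Z_2] = 343/54
E[Z_4] = 7/6·E[Z_3] = 2401/324

2401/324


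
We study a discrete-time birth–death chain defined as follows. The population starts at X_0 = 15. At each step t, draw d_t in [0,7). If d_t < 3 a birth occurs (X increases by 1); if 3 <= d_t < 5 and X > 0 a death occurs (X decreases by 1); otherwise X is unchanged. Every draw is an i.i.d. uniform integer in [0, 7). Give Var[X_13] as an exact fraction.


442/49

X can drop by at most 1 per step and X_0 = 15 > T = 13, so X_t >= 15 − t >= 2 > 0 for every t <= 13: the floor at 0 (the 'and X > 0' condition) never binds. Hence X_13 = X_0 + Σ_{t<13} Y_t with i.i.d. increments Y_t = y(d_t) ∈ {+1, −1, 0}.
Outcome values over d=0..6: [1, 1, 1, -1, -1, 0, 0]
Σy = 1, Σy² = 5, M = 7
μ = 1/7 = 1/7,  σ² = 5/7 − (1/7)² = 34/49
Independent increments: Var[X_13] = 13·σ² = 13·(34/49) = 442/49


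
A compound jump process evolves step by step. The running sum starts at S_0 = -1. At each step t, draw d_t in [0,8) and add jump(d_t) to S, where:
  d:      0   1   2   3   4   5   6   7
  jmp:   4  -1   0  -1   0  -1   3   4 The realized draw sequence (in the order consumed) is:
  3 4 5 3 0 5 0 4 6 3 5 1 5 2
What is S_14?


t=0: S=-1, d=3, jump=-1, S_1=-2
t=1: S=-2, d=4, jump=0, S_2=-2
t=2: S=-2, d=5, jump=-1, S_3=-3
t=3: S=-3, d=3, jump=-1, S_4=-4
t=4: S=-4, d=0, jump=4, S_5=0
t=5: S=0, d=5, jump=-1, S_6=-1
t=6: S=-1, d=0, jump=4, S_7=3
t=7: S=3, d=4, jump=0, S_8=3
t=8: S=3, d=6, jump=3, S_9=6
t=9: S=6, d=3, jump=-1, S_10=5
t=10: S=5, d=5, jump=-1, S_11=4
t=11: S=4, d=1, jump=-1, S_12=3
t=12: S=3, d=5, jump=-1, S_13=2
t=13: S=2, d=2, jump=0, S_14=2

2


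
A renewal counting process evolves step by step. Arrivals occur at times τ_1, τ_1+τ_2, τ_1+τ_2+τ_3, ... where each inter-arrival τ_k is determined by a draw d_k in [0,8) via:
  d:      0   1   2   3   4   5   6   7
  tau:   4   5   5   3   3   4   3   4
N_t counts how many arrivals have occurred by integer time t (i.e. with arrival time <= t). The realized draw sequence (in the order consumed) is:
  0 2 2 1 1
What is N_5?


1

draw d_1=0: τ_1=4, arrival time A_1=4
draw d_2=2: τ_2=5, arrival time A_2=9
draw d_3=2: τ_3=5, arrival time A_3=14
draw d_4=1: τ_4=5, arrival time A_4=19
draw d_5=1: τ_5=5, arrival time A_5=24
N_t over t=0..5: 0:0 1:0 2:0 3:0 4:1 5:1


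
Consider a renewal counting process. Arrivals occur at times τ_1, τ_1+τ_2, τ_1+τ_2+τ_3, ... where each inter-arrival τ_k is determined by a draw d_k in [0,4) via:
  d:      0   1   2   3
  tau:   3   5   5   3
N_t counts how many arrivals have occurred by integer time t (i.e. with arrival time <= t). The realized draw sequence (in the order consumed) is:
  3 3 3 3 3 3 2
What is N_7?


draw d_1=3: τ_1=3, arrival time A_1=3
draw d_2=3: τ_2=3, arrival time A_2=6
draw d_3=3: τ_3=3, arrival time A_3=9
draw d_4=3: τ_4=3, arrival time A_4=12
draw d_5=3: τ_5=3, arrival time A_5=15
draw d_6=3: τ_6=3, arrival time A_6=18
draw d_7=2: τ_7=5, arrival time A_7=23
N_t over t=0..7: 0:0 1:0 2:0 3:1 4:1 5:1 6:2 7:2

2


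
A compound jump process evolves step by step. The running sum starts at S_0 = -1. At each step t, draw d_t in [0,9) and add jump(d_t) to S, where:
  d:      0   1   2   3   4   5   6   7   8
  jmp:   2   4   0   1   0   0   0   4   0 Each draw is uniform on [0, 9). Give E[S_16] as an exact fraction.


Outcome values over d=0..8: [2, 4, 0, 1, 0, 0, 0, 4, 0]
Σy = 11, Σy² = 37, M = 9
μ = 11/9 = 11/9,  σ² = 37/9 − (11/9)² = 212/81
E[S_16] = -1 + 16·(11/9) = 167/9

167/9


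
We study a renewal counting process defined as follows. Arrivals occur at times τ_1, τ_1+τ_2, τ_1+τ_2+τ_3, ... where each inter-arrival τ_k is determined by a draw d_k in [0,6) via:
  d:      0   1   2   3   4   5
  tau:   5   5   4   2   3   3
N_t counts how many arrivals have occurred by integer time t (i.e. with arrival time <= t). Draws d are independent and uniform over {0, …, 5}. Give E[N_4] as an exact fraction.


Inter-arrival values over d=0..5: [5, 5, 4, 2, 3, 3]
Each d has probability 1/6, so the pmf of τ is: f(2) = 1/6, f(3) = 1/3, f(4) = 1/6, f(5) = 1/3
Renewal equation for m(n) = E[N_n]: condition on τ_1 = k (if k <= n, one arrival plus a fresh copy on the remaining n−k steps): m(n) = F(n) + Σ_{k<=n} f(k)·m(n−k), where F(n) = P(τ <= n) and m(0) = 0
m(1) = F(1) = 0
m(2) = F(2) = 1/6
m(3) = F(3) = 1/2
m(4) = F(4) + f(2)·m(2) = 2/3 + 1/6·1/6 = 25/36
E[N_4] = m(4) = 25/36

25/36


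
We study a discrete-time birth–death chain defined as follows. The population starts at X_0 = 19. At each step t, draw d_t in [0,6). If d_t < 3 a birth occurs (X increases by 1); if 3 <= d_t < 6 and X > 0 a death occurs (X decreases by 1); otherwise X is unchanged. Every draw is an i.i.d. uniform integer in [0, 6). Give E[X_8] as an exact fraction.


X can drop by at most 1 per step and X_0 = 19 > T = 8, so X_t >= 19 − t >= 11 > 0 for every t <= 8: the floor at 0 (the 'and X > 0' condition) never binds. Hence X_8 = X_0 + Σ_{t<8} Y_t with i.i.d. increments Y_t = y(d_t) ∈ {+1, −1, 0}.
Outcome values over d=0..5: [1, 1, 1, -1, -1, -1]
Σy = 0, Σy² = 6, M = 6
μ = 0/6 = 0,  σ² = 6/6 − (0)² = 1
E[X_8] = 19 + 8·(0) = 19

19


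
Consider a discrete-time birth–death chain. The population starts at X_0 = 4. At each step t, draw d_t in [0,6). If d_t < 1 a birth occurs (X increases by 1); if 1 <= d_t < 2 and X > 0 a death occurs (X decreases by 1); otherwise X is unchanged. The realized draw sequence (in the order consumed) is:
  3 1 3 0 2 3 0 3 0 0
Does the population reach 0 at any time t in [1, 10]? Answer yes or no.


t=0: X=4, d=3 → hold, X_1=4
t=1: X=4, d=1 → death, X_2=3
t=2: X=3, d=3 → hold, X_3=3
t=3: X=3, d=0 → birth, X_4=4
t=4: X=4, d=2 → hold, X_5=4
t=5: X=4, d=3 → hold, X_6=4
t=6: X=4, d=0 → birth, X_7=5
t=7: X=5, d=3 → hold, X_8=5
t=8: X=5, d=0 → birth, X_9=6
t=9: X=6, d=0 → birth, X_10=7

no


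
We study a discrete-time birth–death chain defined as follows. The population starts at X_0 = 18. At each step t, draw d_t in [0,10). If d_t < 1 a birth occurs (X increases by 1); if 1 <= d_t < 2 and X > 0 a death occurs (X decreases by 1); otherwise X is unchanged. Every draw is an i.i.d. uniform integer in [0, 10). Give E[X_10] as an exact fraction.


18

X can drop by at most 1 per step and X_0 = 18 > T = 10, so X_t >= 18 − t >= 8 > 0 for every t <= 10: the floor at 0 (the 'and X > 0' condition) never binds. Hence X_10 = X_0 + Σ_{t<10} Y_t with i.i.d. increments Y_t = y(d_t) ∈ {+1, −1, 0}.
Outcome values over d=0..9: [1, -1, 0, 0, 0, 0, 0, 0, 0, 0]
Σy = 0, Σy² = 2, M = 10
μ = 0/10 = 0,  σ² = 2/10 − (0)² = 1/5
E[X_10] = 18 + 10·(0) = 18


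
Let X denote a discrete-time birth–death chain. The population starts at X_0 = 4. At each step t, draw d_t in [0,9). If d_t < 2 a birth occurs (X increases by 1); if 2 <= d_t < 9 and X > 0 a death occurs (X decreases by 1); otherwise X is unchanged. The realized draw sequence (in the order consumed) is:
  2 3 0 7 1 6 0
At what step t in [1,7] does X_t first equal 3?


t=0: X=4, d=2 → death, X_1=3
t=1: X=3, d=3 → death, X_2=2
t=2: X=2, d=0 → birth, X_3=3
t=3: X=3, d=7 → death, X_4=2
t=4: X=2, d=1 → birth, X_5=3
t=5: X=3, d=6 → death, X_6=2
t=6: X=2, d=0 → birth, X_7=3

1


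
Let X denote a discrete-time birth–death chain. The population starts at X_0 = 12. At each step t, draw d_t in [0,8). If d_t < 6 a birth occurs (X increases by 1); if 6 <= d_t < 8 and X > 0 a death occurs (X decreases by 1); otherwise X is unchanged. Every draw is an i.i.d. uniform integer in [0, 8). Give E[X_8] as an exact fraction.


X can drop by at most 1 per step and X_0 = 12 > T = 8, so X_t >= 12 − t >= 4 > 0 for every t <= 8: the floor at 0 (the 'and X > 0' condition) never binds. Hence X_8 = X_0 + Σ_{t<8} Y_t with i.i.d. increments Y_t = y(d_t) ∈ {+1, −1, 0}.
Outcome values over d=0..7: [1, 1, 1, 1, 1, 1, -1, -1]
Σy = 4, Σy² = 8, M = 8
μ = 4/8 = 1/2,  σ² = 8/8 − (1/2)² = 3/4
E[X_8] = 12 + 8·(1/2) = 16

16


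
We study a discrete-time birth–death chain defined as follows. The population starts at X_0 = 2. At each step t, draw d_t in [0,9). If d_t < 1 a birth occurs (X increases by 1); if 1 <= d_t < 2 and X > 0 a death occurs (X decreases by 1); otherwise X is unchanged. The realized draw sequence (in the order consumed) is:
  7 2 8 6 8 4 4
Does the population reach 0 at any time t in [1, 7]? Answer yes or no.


t=0: X=2, d=7 → hold, X_1=2
t=1: X=2, d=2 → hold, X_2=2
t=2: X=2, d=8 → hold, X_3=2
t=3: X=2, d=6 → hold, X_4=2
t=4: X=2, d=8 → hold, X_5=2
t=5: X=2, d=4 → hold, X_6=2
t=6: X=2, d=4 → hold, X_7=2

no


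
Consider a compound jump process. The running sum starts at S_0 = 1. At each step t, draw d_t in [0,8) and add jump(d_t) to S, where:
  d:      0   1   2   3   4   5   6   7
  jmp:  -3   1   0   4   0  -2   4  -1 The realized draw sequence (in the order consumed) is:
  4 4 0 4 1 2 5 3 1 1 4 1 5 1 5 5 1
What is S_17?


0

t=0: S=1, d=4, jump=0, S_1=1
t=1: S=1, d=4, jump=0, S_2=1
t=2: S=1, d=0, jump=-3, S_3=-2
t=3: S=-2, d=4, jump=0, S_4=-2
t=4: S=-2, d=1, jump=1, S_5=-1
t=5: S=-1, d=2, jump=0, S_6=-1
t=6: S=-1, d=5, jump=-2, S_7=-3
t=7: S=-3, d=3, jump=4, S_8=1
t=8: S=1, d=1, jump=1, S_9=2
t=9: S=2, d=1, jump=1, S_10=3
t=10: S=3, d=4, jump=0, S_11=3
t=11: S=3, d=1, jump=1, S_12=4
t=12: S=4, d=5, jump=-2, S_13=2
t=13: S=2, d=1, jump=1, S_14=3
t=14: S=3, d=5, jump=-2, S_15=1
t=15: S=1, d=5, jump=-2, S_16=-1
t=16: S=-1, d=1, jump=1, S_17=0


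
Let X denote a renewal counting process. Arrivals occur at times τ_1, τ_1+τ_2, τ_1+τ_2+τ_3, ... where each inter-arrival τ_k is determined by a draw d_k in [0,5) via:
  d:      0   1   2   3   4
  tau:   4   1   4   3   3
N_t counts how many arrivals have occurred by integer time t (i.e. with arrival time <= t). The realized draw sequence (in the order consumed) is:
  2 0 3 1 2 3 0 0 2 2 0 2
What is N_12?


4

draw d_1=2: τ_1=4, arrival time A_1=4
draw d_2=0: τ_2=4, arrival time A_2=8
draw d_3=3: τ_3=3, arrival time A_3=11
draw d_4=1: τ_4=1, arrival time A_4=12
draw d_5=2: τ_5=4, arrival time A_5=16
draw d_6=3: τ_6=3, arrival time A_6=19
draw d_7=0: τ_7=4, arrival time A_7=23
draw d_8=0: τ_8=4, arrival time A_8=27
draw d_9=2: τ_9=4, arrival time A_9=31
draw d_10=2: τ_10=4, arrival time A_10=35
draw d_11=0: τ_11=4, arrival time A_11=39
draw d_12=2: τ_12=4, arrival time A_12=43
N_t over t=0..12: 0:0 1:0 2:0 3:0 4:1 5:1 6:1 7:1 8:2 9:2 10:2 11:3 12:4


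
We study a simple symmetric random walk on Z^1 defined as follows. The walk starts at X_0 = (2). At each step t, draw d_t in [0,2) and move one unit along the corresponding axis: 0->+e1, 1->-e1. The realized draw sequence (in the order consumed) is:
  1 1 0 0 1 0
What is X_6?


(2)

t=0: X=(2), d=1 → -e1, X_1=(1)
t=1: X=(1), d=1 → -e1, X_2=(0)
t=2: X=(0), d=0 → +e1, X_3=(1)
t=3: X=(1), d=0 → +e1, X_4=(2)
t=4: X=(2), d=1 → -e1, X_5=(1)
t=5: X=(1), d=0 → +e1, X_6=(2)


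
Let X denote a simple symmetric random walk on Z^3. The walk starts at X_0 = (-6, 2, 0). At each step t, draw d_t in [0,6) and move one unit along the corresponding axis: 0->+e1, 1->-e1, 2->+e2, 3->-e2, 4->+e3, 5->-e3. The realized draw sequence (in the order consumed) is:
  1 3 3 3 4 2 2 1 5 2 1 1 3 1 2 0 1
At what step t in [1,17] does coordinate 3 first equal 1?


t=0: X=(-6, 2, 0), d=1 → -e1, X_1=(-7, 2, 0)
t=1: X=(-7, 2, 0), d=3 → -e2, X_2=(-7, 1, 0)
t=2: X=(-7, 1, 0), d=3 → -e2, X_3=(-7, 0, 0)
t=3: X=(-7, 0, 0), d=3 → -e2, X_4=(-7, -1, 0)
t=4: X=(-7, -1, 0), d=4 → +e3, X_5=(-7, -1, 1)
t=5: X=(-7, -1, 1), d=2 → +e2, X_6=(-7, 0, 1)
t=6: X=(-7, 0, 1), d=2 → +e2, X_7=(-7, 1, 1)
t=7: X=(-7, 1, 1), d=1 → -e1, X_8=(-8, 1, 1)
t=8: X=(-8, 1, 1), d=5 → -e3, X_9=(-8, 1, 0)
t=9: X=(-8, 1, 0), d=2 → +e2, X_10=(-8, 2, 0)
t=10: X=(-8, 2, 0), d=1 → -e1, X_11=(-9, 2, 0)
t=11: X=(-9, 2, 0), d=1 → -e1, X_12=(-10, 2, 0)
t=12: X=(-10, 2, 0), d=3 → -e2, X_13=(-10, 1, 0)
t=13: X=(-10, 1, 0), d=1 → -e1, X_14=(-11, 1, 0)
t=14: X=(-11, 1, 0), d=2 → +e2, X_15=(-11, 2, 0)
t=15: X=(-11, 2, 0), d=0 → +e1, X_16=(-10, 2, 0)
t=16: X=(-10, 2, 0), d=1 → -e1, X_17=(-11, 2, 0)

5


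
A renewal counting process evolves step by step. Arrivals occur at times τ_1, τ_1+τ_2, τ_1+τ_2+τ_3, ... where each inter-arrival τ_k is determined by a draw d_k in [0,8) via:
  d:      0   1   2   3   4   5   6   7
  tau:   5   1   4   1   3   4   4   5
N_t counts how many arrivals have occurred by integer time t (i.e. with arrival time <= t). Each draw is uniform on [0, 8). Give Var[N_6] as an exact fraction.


8686343/16777216

Inter-arrival values over d=0..7: [5, 1, 4, 1, 3, 4, 4, 5]
Each d has probability 1/8, so the pmf of τ is: f(1) = 1/4, f(3) = 1/8, f(4) = 3/8, f(5) = 1/4
Let p_n(j) = P(N_n = j), with p_0 = [1]. Condition on τ_1: p_n(0) = P(τ > n), and for j >= 1, p_n(j) = Σ_{k<=n} f(k)·p_{n−k}(j−1)
p_1 = [3/4, 1/4]  (j = 0..1)
p_2 = [3/4, 3/16, 1/16]  (j = 0..2)
p_3 = [5/8, 5/16, 3/64, 1/64]  (j = 0..3)
p_4 = [1/4, 5/8, 7/64, 3/256, 1/256]  (j = 0..4)
p_5 = [0, 11/16, 35/128, 9/256, 3/1024, 1/1024]  (j = 0..5)
p_6 = [0, 35/64, 11/32, 25/256, 11/1024, 3/4096, 1/4096]  (j = 0..6)
E[N_6] = Σ j·p_6(j) = 6453/4096;  E[N_6²] = Σ j²·p_6(j) = 12287/4096
Var[N_6] = 12287/4096 − (6453/4096)² = 8686343/16777216


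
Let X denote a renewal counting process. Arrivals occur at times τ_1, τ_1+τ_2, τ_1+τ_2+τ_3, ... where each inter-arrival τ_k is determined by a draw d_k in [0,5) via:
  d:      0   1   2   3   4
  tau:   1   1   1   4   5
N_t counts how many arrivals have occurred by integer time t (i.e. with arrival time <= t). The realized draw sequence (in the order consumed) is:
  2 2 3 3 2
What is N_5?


2

draw d_1=2: τ_1=1, arrival time A_1=1
draw d_2=2: τ_2=1, arrival time A_2=2
draw d_3=3: τ_3=4, arrival time A_3=6
draw d_4=3: τ_4=4, arrival time A_4=10
draw d_5=2: τ_5=1, arrival time A_5=11
N_t over t=0..5: 0:0 1:1 2:2 3:2 4:2 5:2


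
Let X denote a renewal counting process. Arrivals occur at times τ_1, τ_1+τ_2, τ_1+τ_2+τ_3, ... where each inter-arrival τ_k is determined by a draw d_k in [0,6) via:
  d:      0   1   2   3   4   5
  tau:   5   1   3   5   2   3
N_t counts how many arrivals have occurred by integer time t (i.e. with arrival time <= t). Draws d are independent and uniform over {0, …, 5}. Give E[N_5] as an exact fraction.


10867/7776

Inter-arrival values over d=0..5: [5, 1, 3, 5, 2, 3]
Each d has probability 1/6, so the pmf of τ is: f(1) = 1/6, f(2) = 1/6, f(3) = 1/3, f(5) = 1/3
Renewal equation for m(n) = E[N_n]: condition on τ_1 = k (if k <= n, one arrival plus a fresh copy on the remaining n−k steps): m(n) = F(n) + Σ_{k<=n} f(k)·m(n−k), where F(n) = P(τ <= n) and m(0) = 0
m(1) = F(1) = 1/6
m(2) = F(2) + f(1)·m(1) = 1/3 + 1/6·1/6 = 13/36
m(3) = F(3) + f(1)·m(2) + f(2)·m(1) = 2/3 + 1/6·13/36 + 1/6·1/6 = 163/216
m(4) = F(4) + f(1)·m(3) + f(2)·m(2) + f(3)·m(1) = 2/3 + 1/6·163/216 + 1/6·13/36 + 1/3·1/6 = 1177/1296
m(5) = F(5) + f(1)·m(4) + f(2)·m(3) + f(3)·m(2) = 1 + 1/6·1177/1296 + 1/6·163/216 + 1/3·13/36 = 10867/7776
E[N_5] = m(5) = 10867/7776


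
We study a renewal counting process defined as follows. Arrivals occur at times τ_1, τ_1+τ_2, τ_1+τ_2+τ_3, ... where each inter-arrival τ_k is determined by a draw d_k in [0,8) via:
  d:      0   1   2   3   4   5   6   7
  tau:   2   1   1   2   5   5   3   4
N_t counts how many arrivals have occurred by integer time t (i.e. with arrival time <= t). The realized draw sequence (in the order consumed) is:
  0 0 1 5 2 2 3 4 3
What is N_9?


3

draw d_1=0: τ_1=2, arrival time A_1=2
draw d_2=0: τ_2=2, arrival time A_2=4
draw d_3=1: τ_3=1, arrival time A_3=5
draw d_4=5: τ_4=5, arrival time A_4=10
draw d_5=2: τ_5=1, arrival time A_5=11
draw d_6=2: τ_6=1, arrival time A_6=12
draw d_7=3: τ_7=2, arrival time A_7=14
draw d_8=4: τ_8=5, arrival time A_8=19
draw d_9=3: τ_9=2, arrival time A_9=21
N_t over t=0..9: 0:0 1:0 2:1 3:1 4:2 5:3 6:3 7:3 8:3 9:3


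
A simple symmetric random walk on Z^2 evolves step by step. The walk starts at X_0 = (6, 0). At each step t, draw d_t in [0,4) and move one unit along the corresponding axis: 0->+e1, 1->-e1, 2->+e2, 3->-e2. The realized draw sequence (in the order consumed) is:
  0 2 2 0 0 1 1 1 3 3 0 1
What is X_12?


t=0: X=(6, 0), d=0 → +e1, X_1=(7, 0)
t=1: X=(7, 0), d=2 → +e2, X_2=(7, 1)
t=2: X=(7, 1), d=2 → +e2, X_3=(7, 2)
t=3: X=(7, 2), d=0 → +e1, X_4=(8, 2)
t=4: X=(8, 2), d=0 → +e1, X_5=(9, 2)
t=5: X=(9, 2), d=1 → -e1, X_6=(8, 2)
t=6: X=(8, 2), d=1 → -e1, X_7=(7, 2)
t=7: X=(7, 2), d=1 → -e1, X_8=(6, 2)
t=8: X=(6, 2), d=3 → -e2, X_9=(6, 1)
t=9: X=(6, 1), d=3 → -e2, X_10=(6, 0)
t=10: X=(6, 0), d=0 → +e1, X_11=(7, 0)
t=11: X=(7, 0), d=1 → -e1, X_12=(6, 0)

(6, 0)
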